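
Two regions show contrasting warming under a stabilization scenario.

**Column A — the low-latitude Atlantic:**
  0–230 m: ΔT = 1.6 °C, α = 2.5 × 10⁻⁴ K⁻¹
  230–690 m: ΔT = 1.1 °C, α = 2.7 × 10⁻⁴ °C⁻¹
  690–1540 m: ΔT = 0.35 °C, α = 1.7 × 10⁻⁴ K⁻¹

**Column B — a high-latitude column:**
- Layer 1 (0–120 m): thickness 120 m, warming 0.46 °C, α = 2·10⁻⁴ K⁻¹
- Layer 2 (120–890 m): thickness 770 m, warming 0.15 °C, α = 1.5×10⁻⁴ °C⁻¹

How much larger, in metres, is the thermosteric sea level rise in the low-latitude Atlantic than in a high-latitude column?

A 1.6 × 230 × 2.5×10⁻⁴ = 0.09200 m
A 460 × 2.7×10⁻⁴ × 1.1 = 0.13662 m
A 850 × 0.35 × 1.7×10⁻⁴ = 0.050575 m
A total: 0.279195 m
B Layer 1: 120 × 0.46 × 2×10⁻⁴ = 0.01104 m
B 0.15 × 770 × 1.5×10⁻⁴ = 0.017325 m
B total: 0.028365 m
Difference: 0.279195 − 0.028365 = 0.25083 m

Δh_A − Δh_B ≈ 0.251 m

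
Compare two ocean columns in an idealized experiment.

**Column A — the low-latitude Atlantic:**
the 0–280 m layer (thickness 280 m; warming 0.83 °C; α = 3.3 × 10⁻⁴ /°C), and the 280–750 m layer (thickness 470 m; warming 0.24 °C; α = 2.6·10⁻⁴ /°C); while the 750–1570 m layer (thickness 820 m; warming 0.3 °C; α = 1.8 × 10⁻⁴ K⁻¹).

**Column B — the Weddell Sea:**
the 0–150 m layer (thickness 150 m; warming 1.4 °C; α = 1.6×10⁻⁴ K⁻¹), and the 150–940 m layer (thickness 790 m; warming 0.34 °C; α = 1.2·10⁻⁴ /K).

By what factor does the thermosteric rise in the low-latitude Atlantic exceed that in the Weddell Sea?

A 0–280 m: 3.3×10⁻⁴ × 0.83 × 280 = 0.076692 m
A 0.24 × 470 × 2.6×10⁻⁴ = 0.029328 m
A 750–1570 m: 1.8×10⁻⁴ × 820 × 0.3 = 0.04428 m
A total: 0.15030 m
B Layer 1: 1.6×10⁻⁴ × 1.4 × 150 = 0.03360 m
B 1.2×10⁻⁴ × 790 × 0.34 = 0.032232 m
B total: 0.065832 m
Ratio: 0.15030 / 0.065832 ≈ 2.283

a factor of 2.3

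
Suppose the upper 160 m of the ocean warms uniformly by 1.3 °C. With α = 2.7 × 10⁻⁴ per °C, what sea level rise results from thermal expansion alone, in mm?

Δh = 56 mm

Δh = αΔT·H = 2.7×10⁻⁴ × 1.3 × 160 = 0.05616 m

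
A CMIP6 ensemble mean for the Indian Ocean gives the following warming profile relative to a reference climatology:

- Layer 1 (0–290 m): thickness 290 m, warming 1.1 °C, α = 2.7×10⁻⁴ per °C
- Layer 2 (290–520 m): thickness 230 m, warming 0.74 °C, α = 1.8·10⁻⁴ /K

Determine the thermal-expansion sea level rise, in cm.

Layer 1: 1.1 × 290 × 2.7×10⁻⁴ = 0.08613 m
290–520 m: 1.8×10⁻⁴ × 230 × 0.74 = 0.030636 m
Δh = 0.08613 + 0.030636 = 0.116766 m

11.7 cm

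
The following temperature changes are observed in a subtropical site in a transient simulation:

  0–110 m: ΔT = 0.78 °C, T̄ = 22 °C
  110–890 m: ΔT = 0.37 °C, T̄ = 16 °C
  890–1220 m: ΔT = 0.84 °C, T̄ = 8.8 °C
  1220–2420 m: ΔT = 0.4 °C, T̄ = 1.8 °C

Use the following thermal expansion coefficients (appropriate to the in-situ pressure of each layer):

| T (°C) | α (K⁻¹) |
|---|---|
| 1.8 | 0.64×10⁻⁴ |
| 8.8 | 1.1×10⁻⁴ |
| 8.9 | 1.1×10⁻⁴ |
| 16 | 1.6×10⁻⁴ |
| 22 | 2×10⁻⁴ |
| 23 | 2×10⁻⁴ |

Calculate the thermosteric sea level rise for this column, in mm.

Layer 1 at 22 °C → α = 2×10⁻⁴ K⁻¹
Layer 2 at 16 °C → α = 1.6×10⁻⁴ K⁻¹
Layer 3 at 8.8 °C → α = 1.1×10⁻⁴ K⁻¹
Layer 4 at 1.8 °C → α = 0.64×10⁻⁴ K⁻¹
Layer 1: 110 × 2×10⁻⁴ × 0.78 = 0.01716 m
Layer 2: 1.6×10⁻⁴ × 780 × 0.37 = 0.046176 m
Layer 3: 330 × 0.84 × 1.1×10⁻⁴ = 0.030492 m
Layer 4: 0.4 × 0.64×10⁻⁴ × 1200 = 0.03072 m
Δh = 0.01716 + 0.046176 + 0.030492 + 0.03072 = 0.124548 m

125 mm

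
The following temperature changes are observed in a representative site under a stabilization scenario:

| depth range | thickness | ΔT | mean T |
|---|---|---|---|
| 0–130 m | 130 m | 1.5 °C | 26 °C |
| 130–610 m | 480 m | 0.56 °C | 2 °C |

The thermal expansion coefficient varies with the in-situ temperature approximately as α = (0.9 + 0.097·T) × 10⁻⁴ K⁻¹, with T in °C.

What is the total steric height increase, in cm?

Δh = 9.61 cm

Layer 1: α = (0.9 + 0.097×26)×10⁻⁴ = 3.422×10⁻⁴ K⁻¹
Layer 2: α = (0.9 + 0.097×2)×10⁻⁴ = 1.094×10⁻⁴ K⁻¹
130 × 1.5 × 3.422×10⁻⁴ = 0.066729 m
480 × 1.094×10⁻⁴ × 0.56 = 0.02940672 m
Δh = 0.066729 + 0.02940672 = 0.09613572 m ≈ 9.61 cm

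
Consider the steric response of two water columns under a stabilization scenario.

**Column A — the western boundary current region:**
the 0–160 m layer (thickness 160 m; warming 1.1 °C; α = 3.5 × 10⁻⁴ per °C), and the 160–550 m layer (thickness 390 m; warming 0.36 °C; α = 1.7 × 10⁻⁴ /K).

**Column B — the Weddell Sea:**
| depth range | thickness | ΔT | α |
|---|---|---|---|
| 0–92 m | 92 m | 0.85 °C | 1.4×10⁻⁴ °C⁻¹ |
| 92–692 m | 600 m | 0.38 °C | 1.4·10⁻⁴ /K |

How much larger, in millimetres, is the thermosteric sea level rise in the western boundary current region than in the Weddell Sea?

43 mm

A 1.1 × 3.5×10⁻⁴ × 160 = 0.06160 m
A Layer 2: 1.7×10⁻⁴ × 390 × 0.36 = 0.023868 m
A total: 0.085468 m
B 0–92 m: 0.85 × 1.4×10⁻⁴ × 92 = 0.010948 m
B 92–692 m: 0.38 × 600 × 1.4×10⁻⁴ = 0.03192 m
B total: 0.042868 m
Difference: 0.085468 − 0.042868 = 0.04260 m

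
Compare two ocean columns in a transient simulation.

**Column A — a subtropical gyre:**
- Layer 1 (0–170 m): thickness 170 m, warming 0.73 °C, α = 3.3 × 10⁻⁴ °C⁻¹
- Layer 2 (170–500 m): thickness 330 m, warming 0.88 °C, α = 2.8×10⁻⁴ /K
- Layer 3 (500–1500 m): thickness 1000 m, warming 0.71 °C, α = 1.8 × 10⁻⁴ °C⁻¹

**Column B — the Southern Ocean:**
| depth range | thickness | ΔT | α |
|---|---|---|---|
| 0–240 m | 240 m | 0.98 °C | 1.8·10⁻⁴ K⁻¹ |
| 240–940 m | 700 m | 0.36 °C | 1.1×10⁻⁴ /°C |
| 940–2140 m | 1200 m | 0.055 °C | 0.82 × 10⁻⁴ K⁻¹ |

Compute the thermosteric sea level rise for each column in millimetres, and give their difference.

A Layer 1: 0.73 × 170 × 3.3×10⁻⁴ = 0.040953 m
A 0.88 × 2.8×10⁻⁴ × 330 = 0.081312 m
A Layer 3: 0.71 × 1.8×10⁻⁴ × 1000 = 0.12780 m
A total: 0.250065 m
B 0–240 m: 1.8×10⁻⁴ × 240 × 0.98 = 0.042336 m
B 1.1×10⁻⁴ × 700 × 0.36 = 0.02772 m
B Layer 3: 0.055 × 1200 × 0.82×10⁻⁴ = 0.005412 m
B total: 0.075468 m
Difference: 0.250065 − 0.075468 = 0.174597 m

A: 250 mm; B: 75.5 mm; difference 175 mm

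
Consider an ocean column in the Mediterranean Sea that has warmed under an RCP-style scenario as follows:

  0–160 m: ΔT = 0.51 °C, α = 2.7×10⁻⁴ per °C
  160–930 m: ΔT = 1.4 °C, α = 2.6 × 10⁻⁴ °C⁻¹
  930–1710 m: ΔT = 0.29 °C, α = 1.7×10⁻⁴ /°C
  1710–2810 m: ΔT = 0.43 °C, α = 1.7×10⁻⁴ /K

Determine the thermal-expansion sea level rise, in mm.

Layer 1: 160 × 2.7×10⁻⁴ × 0.51 = 0.022032 m
2.6×10⁻⁴ × 1.4 × 770 = 0.28028 m
930–1710 m: 0.29 × 1.7×10⁻⁴ × 780 = 0.038454 m
1710–2810 m: 1.7×10⁻⁴ × 0.43 × 1100 = 0.08041 m
Δh = 0.022032 + 0.28028 + 0.038454 + 0.08041 = 0.421176 m

Δh = 421 mm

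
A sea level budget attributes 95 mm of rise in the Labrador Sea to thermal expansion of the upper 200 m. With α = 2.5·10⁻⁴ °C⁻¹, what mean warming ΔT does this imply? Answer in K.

ΔT = Δh/(αH) = 0.095 / (2.5×10⁻⁴ × 200) = 1.900 K

1.90 K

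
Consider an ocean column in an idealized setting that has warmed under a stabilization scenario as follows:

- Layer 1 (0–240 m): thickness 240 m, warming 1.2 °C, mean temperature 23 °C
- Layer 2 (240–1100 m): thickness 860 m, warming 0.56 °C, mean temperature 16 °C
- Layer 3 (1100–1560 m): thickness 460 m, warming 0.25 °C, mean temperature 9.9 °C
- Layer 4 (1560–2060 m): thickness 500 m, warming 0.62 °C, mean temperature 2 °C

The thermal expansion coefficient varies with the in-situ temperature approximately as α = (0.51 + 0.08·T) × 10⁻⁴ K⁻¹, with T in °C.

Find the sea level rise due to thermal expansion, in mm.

Δh = 190 mm

Layer 1: α = (0.51 + 0.08×23)×10⁻⁴ = 2.35×10⁻⁴ K⁻¹
Layer 2: α = (0.51 + 0.08×16)×10⁻⁴ = 1.79×10⁻⁴ K⁻¹
Layer 3: α = (0.51 + 0.08×9.9)×10⁻⁴ = 1.302×10⁻⁴ K⁻¹
Layer 4: α = (0.51 + 0.08×2)×10⁻⁴ = 0.67×10⁻⁴ K⁻¹
0–240 m: 1.2 × 240 × 2.35×10⁻⁴ = 0.06768 m
Layer 2: 1.79×10⁻⁴ × 0.56 × 860 = 0.0862064 m
1100–1560 m: 1.302×10⁻⁴ × 0.25 × 460 = 0.014973 m
Layer 4: 500 × 0.67×10⁻⁴ × 0.62 = 0.02077 m
Δh = 0.06768 + 0.0862064 + 0.014973 + 0.02077 = 0.1896294 m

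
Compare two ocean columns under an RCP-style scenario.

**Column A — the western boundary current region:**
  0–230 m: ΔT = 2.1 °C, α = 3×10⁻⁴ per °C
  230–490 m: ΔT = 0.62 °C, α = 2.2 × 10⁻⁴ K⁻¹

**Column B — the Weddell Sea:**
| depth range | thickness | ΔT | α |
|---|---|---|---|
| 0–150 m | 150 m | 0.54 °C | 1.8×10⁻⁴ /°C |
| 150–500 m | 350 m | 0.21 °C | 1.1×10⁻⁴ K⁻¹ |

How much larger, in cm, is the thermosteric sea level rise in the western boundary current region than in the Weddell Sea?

A 0–230 m: 230 × 3×10⁻⁴ × 2.1 = 0.14490 m
A 230–490 m: 0.62 × 2.2×10⁻⁴ × 260 = 0.035464 m
A total: 0.180364 m
B 1.8×10⁻⁴ × 0.54 × 150 = 0.01458 m
B 150–500 m: 0.21 × 1.1×10⁻⁴ × 350 = 0.008085 m
B total: 0.022665 m
Difference: 0.180364 − 0.022665 = 0.157699 m

16 cm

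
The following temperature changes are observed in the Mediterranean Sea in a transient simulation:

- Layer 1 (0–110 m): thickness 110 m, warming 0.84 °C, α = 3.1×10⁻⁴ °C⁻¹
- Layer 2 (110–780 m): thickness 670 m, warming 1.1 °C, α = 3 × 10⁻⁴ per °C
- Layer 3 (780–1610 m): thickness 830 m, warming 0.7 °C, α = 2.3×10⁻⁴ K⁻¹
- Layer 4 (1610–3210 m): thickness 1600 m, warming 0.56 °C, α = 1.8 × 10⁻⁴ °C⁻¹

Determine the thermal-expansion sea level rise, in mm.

0–110 m: 110 × 3.1×10⁻⁴ × 0.84 = 0.028644 m
1.1 × 3×10⁻⁴ × 670 = 0.22110 m
Layer 3: 830 × 2.3×10⁻⁴ × 0.7 = 0.13363 m
Layer 4: 0.56 × 1600 × 1.8×10⁻⁴ = 0.16128 m
Δh = 0.028644 + 0.22110 + 0.13363 + 0.16128 = 0.544654 m

Δh ≈ 540 mm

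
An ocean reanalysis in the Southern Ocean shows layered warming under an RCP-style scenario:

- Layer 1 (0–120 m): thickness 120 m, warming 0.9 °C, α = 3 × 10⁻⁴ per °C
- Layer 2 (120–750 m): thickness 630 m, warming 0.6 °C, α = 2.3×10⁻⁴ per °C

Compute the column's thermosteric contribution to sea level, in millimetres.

3×10⁻⁴ × 0.9 × 120 = 0.03240 m
120–750 m: 2.3×10⁻⁴ × 630 × 0.6 = 0.08694 m
Δh = 0.03240 + 0.08694 = 0.11934 m

Δh = 120 mm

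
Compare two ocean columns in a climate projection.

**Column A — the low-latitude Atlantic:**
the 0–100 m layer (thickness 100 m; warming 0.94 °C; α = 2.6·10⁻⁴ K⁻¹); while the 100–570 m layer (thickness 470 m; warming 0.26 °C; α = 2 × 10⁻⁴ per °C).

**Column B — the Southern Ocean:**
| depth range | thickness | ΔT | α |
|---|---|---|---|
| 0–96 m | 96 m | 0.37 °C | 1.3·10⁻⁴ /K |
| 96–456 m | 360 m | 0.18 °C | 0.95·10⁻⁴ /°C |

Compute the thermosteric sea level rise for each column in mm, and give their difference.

A Layer 1: 0.94 × 2.6×10⁻⁴ × 100 = 0.02444 m
A 470 × 2×10⁻⁴ × 0.26 = 0.02444 m
A total: 0.04888 m
B Layer 1: 1.3×10⁻⁴ × 96 × 0.37 = 0.0046176 m
B 96–456 m: 0.18 × 360 × 0.95×10⁻⁴ = 0.006156 m
B total: 0.0107736 m
Difference: 0.04888 − 0.0107736 = 0.0381064 m

Δh_A ≈ 49 mm, Δh_B ≈ 11 mm; difference ≈ 38 mm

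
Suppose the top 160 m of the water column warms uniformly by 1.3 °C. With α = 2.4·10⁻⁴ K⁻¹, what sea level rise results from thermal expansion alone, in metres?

Δh = αΔT·H = 2.4×10⁻⁴ × 1.3 × 160 = 0.04992 m

about 0.050 m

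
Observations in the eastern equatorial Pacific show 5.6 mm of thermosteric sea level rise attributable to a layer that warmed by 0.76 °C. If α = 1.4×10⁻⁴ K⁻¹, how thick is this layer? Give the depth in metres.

H ≈ 52.6 m

H = Δh/(αΔT) = 0.0056 / (1.4×10⁻⁴ × 0.76) ≈ 52.63 m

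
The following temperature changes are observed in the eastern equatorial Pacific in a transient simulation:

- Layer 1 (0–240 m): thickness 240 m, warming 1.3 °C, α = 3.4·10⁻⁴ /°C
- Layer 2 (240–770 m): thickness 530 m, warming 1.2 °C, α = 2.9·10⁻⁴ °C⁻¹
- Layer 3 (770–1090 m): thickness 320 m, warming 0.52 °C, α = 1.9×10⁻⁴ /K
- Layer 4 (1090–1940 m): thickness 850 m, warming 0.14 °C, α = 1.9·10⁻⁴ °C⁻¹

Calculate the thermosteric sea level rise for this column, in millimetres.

Layer 1: 3.4×10⁻⁴ × 240 × 1.3 = 0.10608 m
240–770 m: 1.2 × 2.9×10⁻⁴ × 530 = 0.18444 m
Layer 3: 1.9×10⁻⁴ × 0.52 × 320 = 0.031616 m
Layer 4: 850 × 0.14 × 1.9×10⁻⁴ = 0.02261 m
Δh = 0.10608 + 0.18444 + 0.031616 + 0.02261 = 0.344746 m

345 mm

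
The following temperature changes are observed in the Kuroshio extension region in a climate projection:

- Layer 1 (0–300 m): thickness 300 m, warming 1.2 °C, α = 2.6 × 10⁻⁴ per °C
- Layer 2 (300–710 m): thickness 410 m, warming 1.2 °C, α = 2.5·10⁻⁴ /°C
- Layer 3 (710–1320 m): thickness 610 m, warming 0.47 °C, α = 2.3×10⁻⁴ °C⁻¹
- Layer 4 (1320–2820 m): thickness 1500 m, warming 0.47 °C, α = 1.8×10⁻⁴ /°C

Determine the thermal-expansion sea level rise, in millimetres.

about 409 mm

0–300 m: 300 × 2.6×10⁻⁴ × 1.2 = 0.09360 m
300–710 m: 2.5×10⁻⁴ × 1.2 × 410 = 0.12300 m
0.47 × 2.3×10⁻⁴ × 610 = 0.065941 m
1320–2820 m: 0.47 × 1500 × 1.8×10⁻⁴ = 0.12690 m
Δh = 0.09360 + 0.12300 + 0.065941 + 0.12690 = 0.409441 m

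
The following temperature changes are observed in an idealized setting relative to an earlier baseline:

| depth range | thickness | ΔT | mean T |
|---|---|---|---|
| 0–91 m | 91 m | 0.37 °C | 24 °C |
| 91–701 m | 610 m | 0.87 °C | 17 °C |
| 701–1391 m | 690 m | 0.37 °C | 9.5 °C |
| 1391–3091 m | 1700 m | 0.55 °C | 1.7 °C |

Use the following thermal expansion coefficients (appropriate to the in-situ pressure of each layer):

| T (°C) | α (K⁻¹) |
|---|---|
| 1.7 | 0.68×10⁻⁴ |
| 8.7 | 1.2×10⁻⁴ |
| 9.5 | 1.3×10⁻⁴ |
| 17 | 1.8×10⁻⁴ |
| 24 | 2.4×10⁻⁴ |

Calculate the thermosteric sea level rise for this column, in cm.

20 cm of thermosteric rise

Layer 1 at 24 °C → α = 2.4×10⁻⁴ K⁻¹
Layer 2 at 17 °C → α = 1.8×10⁻⁴ K⁻¹
Layer 3 at 9.5 °C → α = 1.3×10⁻⁴ K⁻¹
Layer 4 at 1.7 °C → α = 0.68×10⁻⁴ K⁻¹
91 × 2.4×10⁻⁴ × 0.37 = 0.0080808 m
91–701 m: 610 × 0.87 × 1.8×10⁻⁴ = 0.095526 m
1.3×10⁻⁴ × 690 × 0.37 = 0.033189 m
Layer 4: 1700 × 0.68×10⁻⁴ × 0.55 = 0.06358 m
Δh = 0.0080808 + 0.095526 + 0.033189 + 0.06358 = 0.2003758 m ≈ 20 cm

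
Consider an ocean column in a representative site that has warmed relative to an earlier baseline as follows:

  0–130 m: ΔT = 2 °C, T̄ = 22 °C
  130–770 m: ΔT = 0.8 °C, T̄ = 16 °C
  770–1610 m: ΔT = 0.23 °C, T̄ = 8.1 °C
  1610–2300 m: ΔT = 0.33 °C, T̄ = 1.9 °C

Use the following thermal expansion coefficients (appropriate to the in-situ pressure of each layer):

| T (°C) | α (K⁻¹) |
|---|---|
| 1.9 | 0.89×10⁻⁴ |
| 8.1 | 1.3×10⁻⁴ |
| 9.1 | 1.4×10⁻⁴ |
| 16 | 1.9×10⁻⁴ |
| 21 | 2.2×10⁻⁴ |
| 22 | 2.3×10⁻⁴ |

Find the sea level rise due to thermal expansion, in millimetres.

about 202 mm

Layer 1 at 22 °C → α = 2.3×10⁻⁴ K⁻¹
Layer 2 at 16 °C → α = 1.9×10⁻⁴ K⁻¹
Layer 3 at 8.1 °C → α = 1.3×10⁻⁴ K⁻¹
Layer 4 at 1.9 °C → α = 0.89×10⁻⁴ K⁻¹
2 × 2.3×10⁻⁴ × 130 = 0.05980 m
640 × 1.9×10⁻⁴ × 0.8 = 0.09728 m
770–1610 m: 840 × 0.23 × 1.3×10⁻⁴ = 0.025116 m
0.33 × 690 × 0.89×10⁻⁴ = 0.0202653 m
Δh = 0.05980 + 0.09728 + 0.025116 + 0.0202653 = 0.2024613 m ≈ 202 mm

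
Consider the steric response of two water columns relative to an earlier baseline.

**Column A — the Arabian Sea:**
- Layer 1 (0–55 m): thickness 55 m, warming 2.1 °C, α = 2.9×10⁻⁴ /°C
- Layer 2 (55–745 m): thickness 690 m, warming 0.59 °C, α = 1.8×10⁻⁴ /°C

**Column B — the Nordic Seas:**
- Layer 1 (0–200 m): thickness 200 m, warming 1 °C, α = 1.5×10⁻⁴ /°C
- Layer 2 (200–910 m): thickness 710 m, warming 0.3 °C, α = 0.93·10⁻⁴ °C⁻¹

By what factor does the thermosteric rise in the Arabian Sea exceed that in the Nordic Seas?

A 55 × 2.9×10⁻⁴ × 2.1 = 0.033495 m
A 55–745 m: 1.8×10⁻⁴ × 0.59 × 690 = 0.073278 m
A total: 0.106773 m
B 200 × 1 × 1.5×10⁻⁴ = 0.03000 m
B 710 × 0.93×10⁻⁴ × 0.3 = 0.019809 m
B total: 0.049809 m
Ratio: 0.106773 / 0.049809 ≈ 2.144

a factor of 2.1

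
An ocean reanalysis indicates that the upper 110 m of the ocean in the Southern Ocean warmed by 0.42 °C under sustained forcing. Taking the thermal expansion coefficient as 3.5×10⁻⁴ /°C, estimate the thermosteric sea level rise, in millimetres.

Δh = αΔT·H = 3.5×10⁻⁴ × 0.42 × 110 = 0.01617 m

16.2 mm of thermosteric rise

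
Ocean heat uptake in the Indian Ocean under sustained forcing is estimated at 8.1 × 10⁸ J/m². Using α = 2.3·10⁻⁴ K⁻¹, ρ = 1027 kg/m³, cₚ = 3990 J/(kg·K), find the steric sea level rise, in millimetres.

about 45.5 mm

Δh = αQ/(ρcₚ) = 2.3×10⁻⁴ × 8.1×10⁸ / (1027 × 3990) ≈ 0.045464 m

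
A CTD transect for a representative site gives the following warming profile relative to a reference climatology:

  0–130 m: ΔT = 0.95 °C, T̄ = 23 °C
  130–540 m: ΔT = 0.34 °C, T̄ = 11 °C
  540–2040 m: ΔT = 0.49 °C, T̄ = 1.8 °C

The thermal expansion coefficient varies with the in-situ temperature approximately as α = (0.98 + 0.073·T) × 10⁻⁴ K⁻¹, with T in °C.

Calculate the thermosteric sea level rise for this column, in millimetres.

Δh = 140 mm

Layer 1: α = (0.98 + 0.073×23)×10⁻⁴ = 2.659×10⁻⁴ K⁻¹
Layer 2: α = (0.98 + 0.073×11)×10⁻⁴ = 1.783×10⁻⁴ K⁻¹
Layer 3: α = (0.98 + 0.073×1.8)×10⁻⁴ = 1.1114×10⁻⁴ K⁻¹
2.659×10⁻⁴ × 130 × 0.95 = 0.03283865 m
1.783×10⁻⁴ × 410 × 0.34 = 0.02485502 m
Layer 3: 0.49 × 1500 × 1.1114×10⁻⁴ = 0.0816879 m
Δh = 0.03283865 + 0.02485502 + 0.0816879 = 0.13938157 m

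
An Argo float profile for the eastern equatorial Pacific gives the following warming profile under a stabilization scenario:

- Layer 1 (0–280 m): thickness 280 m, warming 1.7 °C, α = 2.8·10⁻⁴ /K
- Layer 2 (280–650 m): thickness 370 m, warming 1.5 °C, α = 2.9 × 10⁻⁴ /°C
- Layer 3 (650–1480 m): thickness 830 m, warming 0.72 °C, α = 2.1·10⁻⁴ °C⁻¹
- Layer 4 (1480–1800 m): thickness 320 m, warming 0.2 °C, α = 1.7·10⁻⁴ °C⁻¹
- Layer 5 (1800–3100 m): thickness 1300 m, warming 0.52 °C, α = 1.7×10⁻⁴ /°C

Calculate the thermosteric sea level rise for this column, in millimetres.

Layer 1: 280 × 1.7 × 2.8×10⁻⁴ = 0.13328 m
280–650 m: 370 × 2.9×10⁻⁴ × 1.5 = 0.16095 m
2.1×10⁻⁴ × 830 × 0.72 = 0.125496 m
1480–1800 m: 320 × 0.2 × 1.7×10⁻⁴ = 0.01088 m
1800–3100 m: 1300 × 0.52 × 1.7×10⁻⁴ = 0.11492 m
Δh = 0.13328 + 0.16095 + 0.125496 + 0.01088 + 0.11492 = 0.545526 m

Δh ≈ 550 mm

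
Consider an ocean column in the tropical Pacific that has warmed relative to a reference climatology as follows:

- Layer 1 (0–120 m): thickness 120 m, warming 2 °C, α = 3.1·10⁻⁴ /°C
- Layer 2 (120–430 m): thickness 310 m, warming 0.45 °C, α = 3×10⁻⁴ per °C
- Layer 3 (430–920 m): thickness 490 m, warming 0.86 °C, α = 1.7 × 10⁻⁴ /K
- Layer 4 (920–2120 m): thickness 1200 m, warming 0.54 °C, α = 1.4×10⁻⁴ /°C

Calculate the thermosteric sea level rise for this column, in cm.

0–120 m: 2 × 120 × 3.1×10⁻⁴ = 0.07440 m
Layer 2: 310 × 0.45 × 3×10⁻⁴ = 0.04185 m
0.86 × 490 × 1.7×10⁻⁴ = 0.071638 m
Layer 4: 1.4×10⁻⁴ × 0.54 × 1200 = 0.09072 m
Δh = 0.07440 + 0.04185 + 0.071638 + 0.09072 = 0.278608 m

28 cm of thermosteric rise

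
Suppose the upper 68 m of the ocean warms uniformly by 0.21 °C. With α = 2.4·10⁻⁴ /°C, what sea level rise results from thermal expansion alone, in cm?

Δh = αΔT·H = 2.4×10⁻⁴ × 0.21 × 68 = 0.0034272 m

Δh = 0.34 cm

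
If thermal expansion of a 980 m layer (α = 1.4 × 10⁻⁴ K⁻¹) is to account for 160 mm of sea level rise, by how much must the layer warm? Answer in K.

ΔT = Δh/(αH) = 0.16 / (1.4×10⁻⁴ × 980) ≈ 1.166 K

1.2 K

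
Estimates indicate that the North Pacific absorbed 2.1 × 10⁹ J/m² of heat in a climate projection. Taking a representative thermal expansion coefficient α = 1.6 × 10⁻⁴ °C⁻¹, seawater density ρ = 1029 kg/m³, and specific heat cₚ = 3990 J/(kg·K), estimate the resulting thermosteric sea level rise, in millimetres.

Δh = αQ/(ρcₚ) = 1.6×10⁻⁴ × 2.1×10⁹ / (1029 × 3990) ≈ 0.081837 m

Δh ≈ 81.8 mm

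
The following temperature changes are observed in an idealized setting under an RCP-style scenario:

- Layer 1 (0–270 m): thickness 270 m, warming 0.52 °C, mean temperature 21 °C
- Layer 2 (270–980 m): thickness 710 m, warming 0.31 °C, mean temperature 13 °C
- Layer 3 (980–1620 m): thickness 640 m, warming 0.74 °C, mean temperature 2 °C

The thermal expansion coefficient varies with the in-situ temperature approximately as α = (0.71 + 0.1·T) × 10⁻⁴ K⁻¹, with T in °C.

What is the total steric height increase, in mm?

Layer 1: α = (0.71 + 0.1×21)×10⁻⁴ = 2.81×10⁻⁴ K⁻¹
Layer 2: α = (0.71 + 0.1×13)×10⁻⁴ = 2.01×10⁻⁴ K⁻¹
Layer 3: α = (0.71 + 0.1×2)×10⁻⁴ = 0.91×10⁻⁴ K⁻¹
2.81×10⁻⁴ × 270 × 0.52 = 0.0394524 m
Layer 2: 2.01×10⁻⁴ × 710 × 0.31 = 0.0442401 m
640 × 0.74 × 0.91×10⁻⁴ = 0.0430976 m
Δh = 0.0394524 + 0.0442401 + 0.0430976 = 0.1267901 m ≈ 130 mm

Δh ≈ 130 mm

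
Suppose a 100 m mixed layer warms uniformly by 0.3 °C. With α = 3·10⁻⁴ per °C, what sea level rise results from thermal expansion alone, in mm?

Δh = 9.00 mm

Δh = αΔT·H = 3×10⁻⁴ × 0.3 × 100 = 0.00900 m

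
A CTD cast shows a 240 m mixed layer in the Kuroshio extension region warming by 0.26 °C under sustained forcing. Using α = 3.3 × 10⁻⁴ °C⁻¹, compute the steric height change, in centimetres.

2.06 cm of thermosteric rise

Δh = αΔT·H = 3.3×10⁻⁴ × 0.26 × 240 = 0.020592 m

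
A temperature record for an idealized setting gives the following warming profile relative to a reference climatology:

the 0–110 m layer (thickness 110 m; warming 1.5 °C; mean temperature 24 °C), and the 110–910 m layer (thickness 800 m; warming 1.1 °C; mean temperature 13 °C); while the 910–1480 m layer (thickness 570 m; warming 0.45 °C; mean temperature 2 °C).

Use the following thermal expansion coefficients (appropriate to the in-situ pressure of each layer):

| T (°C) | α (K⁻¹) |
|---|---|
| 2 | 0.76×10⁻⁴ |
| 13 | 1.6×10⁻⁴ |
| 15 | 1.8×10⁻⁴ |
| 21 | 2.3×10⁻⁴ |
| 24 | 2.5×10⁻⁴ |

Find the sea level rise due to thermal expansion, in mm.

Δh ≈ 200 mm

Layer 1 at 24 °C → α = 2.5×10⁻⁴ K⁻¹
Layer 2 at 13 °C → α = 1.6×10⁻⁴ K⁻¹
Layer 3 at 2 °C → α = 0.76×10⁻⁴ K⁻¹
Layer 1: 1.5 × 110 × 2.5×10⁻⁴ = 0.04125 m
1.6×10⁻⁴ × 1.1 × 800 = 0.14080 m
Layer 3: 570 × 0.76×10⁻⁴ × 0.45 = 0.019494 m
Δh = 0.04125 + 0.14080 + 0.019494 = 0.201544 m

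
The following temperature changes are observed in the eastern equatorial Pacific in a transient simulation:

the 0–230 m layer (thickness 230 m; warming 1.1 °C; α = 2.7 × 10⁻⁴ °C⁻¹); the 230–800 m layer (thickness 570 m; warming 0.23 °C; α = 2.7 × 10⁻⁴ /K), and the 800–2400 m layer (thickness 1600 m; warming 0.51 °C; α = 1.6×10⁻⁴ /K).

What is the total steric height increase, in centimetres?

23 cm of thermosteric rise

Layer 1: 1.1 × 230 × 2.7×10⁻⁴ = 0.06831 m
Layer 2: 2.7×10⁻⁴ × 570 × 0.23 = 0.035397 m
Layer 3: 1.6×10⁻⁴ × 0.51 × 1600 = 0.13056 m
Δh = 0.06831 + 0.035397 + 0.13056 = 0.234267 m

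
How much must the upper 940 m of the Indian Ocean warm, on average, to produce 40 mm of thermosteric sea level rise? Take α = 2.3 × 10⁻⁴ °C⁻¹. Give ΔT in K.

ΔT = Δh/(αH) = 0.04 / (2.3×10⁻⁴ × 940) ≈ 0.1850 K

about 0.19 K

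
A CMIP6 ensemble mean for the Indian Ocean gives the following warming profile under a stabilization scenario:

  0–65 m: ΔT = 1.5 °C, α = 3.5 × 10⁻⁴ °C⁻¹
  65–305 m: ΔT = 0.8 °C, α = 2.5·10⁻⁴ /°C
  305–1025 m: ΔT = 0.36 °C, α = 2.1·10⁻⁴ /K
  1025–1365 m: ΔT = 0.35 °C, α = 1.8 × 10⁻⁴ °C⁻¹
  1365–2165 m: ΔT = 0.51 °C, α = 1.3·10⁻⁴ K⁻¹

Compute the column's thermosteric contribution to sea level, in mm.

65 × 1.5 × 3.5×10⁻⁴ = 0.034125 m
Layer 2: 2.5×10⁻⁴ × 240 × 0.8 = 0.04800 m
305–1025 m: 2.1×10⁻⁴ × 0.36 × 720 = 0.054432 m
340 × 1.8×10⁻⁴ × 0.35 = 0.02142 m
Layer 5: 800 × 0.51 × 1.3×10⁻⁴ = 0.05304 m
Δh = 0.034125 + 0.04800 + 0.054432 + 0.02142 + 0.05304 = 0.211017 m

Δh = 210 mm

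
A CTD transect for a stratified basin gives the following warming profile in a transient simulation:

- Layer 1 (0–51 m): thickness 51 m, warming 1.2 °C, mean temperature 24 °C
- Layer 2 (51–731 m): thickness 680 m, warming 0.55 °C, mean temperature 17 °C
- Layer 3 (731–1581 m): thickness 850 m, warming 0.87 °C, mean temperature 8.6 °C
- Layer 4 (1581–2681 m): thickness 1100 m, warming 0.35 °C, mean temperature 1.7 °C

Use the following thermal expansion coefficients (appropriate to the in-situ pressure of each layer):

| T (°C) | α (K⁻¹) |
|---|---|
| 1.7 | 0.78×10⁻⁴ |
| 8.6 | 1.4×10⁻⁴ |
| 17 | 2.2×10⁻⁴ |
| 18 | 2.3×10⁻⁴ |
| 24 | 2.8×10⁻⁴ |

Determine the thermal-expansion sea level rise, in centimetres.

Δh = 23.3 cm

Layer 1 at 24 °C → α = 2.8×10⁻⁴ K⁻¹
Layer 2 at 17 °C → α = 2.2×10⁻⁴ K⁻¹
Layer 3 at 8.6 °C → α = 1.4×10⁻⁴ K⁻¹
Layer 4 at 1.7 °C → α = 0.78×10⁻⁴ K⁻¹
51 × 2.8×10⁻⁴ × 1.2 = 0.017136 m
Layer 2: 2.2×10⁻⁴ × 0.55 × 680 = 0.08228 m
0.87 × 1.4×10⁻⁴ × 850 = 0.10353 m
1581–2681 m: 0.78×10⁻⁴ × 1100 × 0.35 = 0.03003 m
Δh = 0.017136 + 0.08228 + 0.10353 + 0.03003 = 0.232976 m ≈ 23.3 cm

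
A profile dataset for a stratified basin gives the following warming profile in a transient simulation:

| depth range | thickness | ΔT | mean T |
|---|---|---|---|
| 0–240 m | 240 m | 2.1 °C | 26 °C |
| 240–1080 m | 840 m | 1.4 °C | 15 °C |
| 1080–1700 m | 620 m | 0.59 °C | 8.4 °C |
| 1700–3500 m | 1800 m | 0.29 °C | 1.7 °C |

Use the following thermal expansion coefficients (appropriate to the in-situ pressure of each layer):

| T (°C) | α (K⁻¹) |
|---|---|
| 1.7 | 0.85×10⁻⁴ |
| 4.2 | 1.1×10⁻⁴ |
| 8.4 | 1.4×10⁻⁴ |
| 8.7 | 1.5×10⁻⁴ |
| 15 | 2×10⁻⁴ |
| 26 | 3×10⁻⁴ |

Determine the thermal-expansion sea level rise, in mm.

Layer 1 at 26 °C → α = 3×10⁻⁴ K⁻¹
Layer 2 at 15 °C → α = 2×10⁻⁴ K⁻¹
Layer 3 at 8.4 °C → α = 1.4×10⁻⁴ K⁻¹
Layer 4 at 1.7 °C → α = 0.85×10⁻⁴ K⁻¹
Layer 1: 3×10⁻⁴ × 2.1 × 240 = 0.15120 m
240–1080 m: 1.4 × 840 × 2×10⁻⁴ = 0.23520 m
1080–1700 m: 0.59 × 1.4×10⁻⁴ × 620 = 0.051212 m
0.29 × 1800 × 0.85×10⁻⁴ = 0.04437 m
Δh = 0.15120 + 0.23520 + 0.051212 + 0.04437 = 0.481982 m

about 482 mm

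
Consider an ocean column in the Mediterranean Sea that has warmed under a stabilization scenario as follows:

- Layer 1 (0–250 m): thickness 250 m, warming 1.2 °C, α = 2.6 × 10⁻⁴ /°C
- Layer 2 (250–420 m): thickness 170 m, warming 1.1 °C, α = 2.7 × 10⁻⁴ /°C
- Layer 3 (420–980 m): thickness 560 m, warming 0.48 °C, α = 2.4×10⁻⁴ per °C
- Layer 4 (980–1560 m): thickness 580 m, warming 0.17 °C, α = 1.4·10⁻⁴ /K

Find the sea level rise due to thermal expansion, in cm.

20.7 cm of thermosteric rise

Layer 1: 250 × 2.6×10⁻⁴ × 1.2 = 0.07800 m
Layer 2: 170 × 2.7×10⁻⁴ × 1.1 = 0.05049 m
420–980 m: 560 × 2.4×10⁻⁴ × 0.48 = 0.064512 m
980–1560 m: 1.4×10⁻⁴ × 580 × 0.17 = 0.013804 m
Δh = 0.07800 + 0.05049 + 0.064512 + 0.013804 = 0.206806 m ≈ 20.7 cm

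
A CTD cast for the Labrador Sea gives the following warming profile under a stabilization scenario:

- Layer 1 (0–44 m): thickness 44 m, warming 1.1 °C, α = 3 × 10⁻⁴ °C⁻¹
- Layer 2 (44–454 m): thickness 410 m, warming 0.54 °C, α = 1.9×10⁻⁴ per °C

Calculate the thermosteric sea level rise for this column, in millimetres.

Layer 1: 3×10⁻⁴ × 44 × 1.1 = 0.01452 m
Layer 2: 410 × 1.9×10⁻⁴ × 0.54 = 0.042066 m
Δh = 0.01452 + 0.042066 = 0.056586 m

about 56.6 mm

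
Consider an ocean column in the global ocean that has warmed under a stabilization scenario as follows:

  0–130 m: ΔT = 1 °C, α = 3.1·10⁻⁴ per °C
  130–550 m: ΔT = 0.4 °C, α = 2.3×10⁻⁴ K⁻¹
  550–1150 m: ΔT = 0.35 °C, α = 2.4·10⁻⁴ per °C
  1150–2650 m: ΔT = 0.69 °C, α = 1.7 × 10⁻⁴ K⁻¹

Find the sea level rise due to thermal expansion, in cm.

Δh ≈ 30.5 cm

1 × 130 × 3.1×10⁻⁴ = 0.04030 m
130–550 m: 420 × 0.4 × 2.3×10⁻⁴ = 0.03864 m
600 × 0.35 × 2.4×10⁻⁴ = 0.05040 m
1500 × 1.7×10⁻⁴ × 0.69 = 0.17595 m
Δh = 0.04030 + 0.03864 + 0.05040 + 0.17595 = 0.30529 m ≈ 30.5 cm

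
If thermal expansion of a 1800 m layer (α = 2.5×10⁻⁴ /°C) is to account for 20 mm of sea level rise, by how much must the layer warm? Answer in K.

about 0.0444 K

ΔT = Δh/(αH) = 0.02 / (2.5×10⁻⁴ × 1800) ≈ 0.04444 K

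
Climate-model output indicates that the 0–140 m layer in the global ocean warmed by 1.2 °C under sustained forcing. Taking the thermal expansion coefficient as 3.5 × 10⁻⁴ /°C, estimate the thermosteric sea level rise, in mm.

58.8 mm

Δh = αΔT·H = 3.5×10⁻⁴ × 1.2 × 140 = 0.05880 m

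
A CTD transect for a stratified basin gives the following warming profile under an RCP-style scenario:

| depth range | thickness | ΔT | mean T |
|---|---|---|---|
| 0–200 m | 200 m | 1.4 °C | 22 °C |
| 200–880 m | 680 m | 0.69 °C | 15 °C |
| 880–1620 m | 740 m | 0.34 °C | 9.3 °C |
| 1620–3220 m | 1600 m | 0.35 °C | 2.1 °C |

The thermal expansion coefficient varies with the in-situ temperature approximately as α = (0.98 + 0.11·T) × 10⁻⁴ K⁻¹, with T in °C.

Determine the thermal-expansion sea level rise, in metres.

Layer 1: α = (0.98 + 0.11×22)×10⁻⁴ = 3.4×10⁻⁴ K⁻¹
Layer 2: α = (0.98 + 0.11×15)×10⁻⁴ = 2.63×10⁻⁴ K⁻¹
Layer 3: α = (0.98 + 0.11×9.3)×10⁻⁴ = 2.003×10⁻⁴ K⁻¹
Layer 4: α = (0.98 + 0.11×2.1)×10⁻⁴ = 1.211×10⁻⁴ K⁻¹
0–200 m: 3.4×10⁻⁴ × 200 × 1.4 = 0.09520 m
Layer 2: 680 × 2.63×10⁻⁴ × 0.69 = 0.1233996 m
Layer 3: 0.34 × 740 × 2.003×10⁻⁴ = 0.05039548 m
Layer 4: 0.35 × 1600 × 1.211×10⁻⁴ = 0.067816 m
Δh = 0.09520 + 0.1233996 + 0.05039548 + 0.067816 = 0.33681108 m ≈ 0.34 m

about 0.34 m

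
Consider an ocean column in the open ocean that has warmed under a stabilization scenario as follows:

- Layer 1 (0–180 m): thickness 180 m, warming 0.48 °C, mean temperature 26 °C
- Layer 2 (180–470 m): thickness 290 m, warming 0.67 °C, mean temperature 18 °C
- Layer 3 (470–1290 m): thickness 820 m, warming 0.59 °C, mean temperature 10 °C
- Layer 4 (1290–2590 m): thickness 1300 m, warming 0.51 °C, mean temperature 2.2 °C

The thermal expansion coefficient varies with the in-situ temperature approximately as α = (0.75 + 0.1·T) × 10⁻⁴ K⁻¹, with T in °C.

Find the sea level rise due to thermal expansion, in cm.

Layer 1: α = (0.75 + 0.1×26)×10⁻⁴ = 3.35×10⁻⁴ K⁻¹
Layer 2: α = (0.75 + 0.1×18)×10⁻⁴ = 2.55×10⁻⁴ K⁻¹
Layer 3: α = (0.75 + 0.1×10)×10⁻⁴ = 1.75×10⁻⁴ K⁻¹
Layer 4: α = (0.75 + 0.1×2.2)×10⁻⁴ = 0.97×10⁻⁴ K⁻¹
0.48 × 180 × 3.35×10⁻⁴ = 0.028944 m
0.67 × 290 × 2.55×10⁻⁴ = 0.0495465 m
Layer 3: 820 × 0.59 × 1.75×10⁻⁴ = 0.084665 m
0.97×10⁻⁴ × 1300 × 0.51 = 0.064311 m
Δh = 0.028944 + 0.0495465 + 0.084665 + 0.064311 = 0.2274665 m

23 cm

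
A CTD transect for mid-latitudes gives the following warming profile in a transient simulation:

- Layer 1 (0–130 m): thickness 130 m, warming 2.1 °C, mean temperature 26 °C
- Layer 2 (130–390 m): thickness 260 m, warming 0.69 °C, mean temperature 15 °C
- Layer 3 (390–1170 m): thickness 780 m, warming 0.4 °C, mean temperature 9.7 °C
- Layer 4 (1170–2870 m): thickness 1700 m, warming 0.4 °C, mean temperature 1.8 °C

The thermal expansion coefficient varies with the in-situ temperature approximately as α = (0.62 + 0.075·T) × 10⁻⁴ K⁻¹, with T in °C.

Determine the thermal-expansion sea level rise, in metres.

Layer 1: α = (0.62 + 0.075×26)×10⁻⁴ = 2.57×10⁻⁴ K⁻¹
Layer 2: α = (0.62 + 0.075×15)×10⁻⁴ = 1.745×10⁻⁴ K⁻¹
Layer 3: α = (0.62 + 0.075×9.7)×10⁻⁴ = 1.3475×10⁻⁴ K⁻¹
Layer 4: α = (0.62 + 0.075×1.8)×10⁻⁴ = 0.755×10⁻⁴ K⁻¹
2.57×10⁻⁴ × 130 × 2.1 = 0.070161 m
130–390 m: 1.745×10⁻⁴ × 260 × 0.69 = 0.0313053 m
Layer 3: 1.3475×10⁻⁴ × 0.4 × 780 = 0.042042 m
0.4 × 0.755×10⁻⁴ × 1700 = 0.05134 m
Δh = 0.070161 + 0.0313053 + 0.042042 + 0.05134 = 0.1948483 m

Δh ≈ 0.195 m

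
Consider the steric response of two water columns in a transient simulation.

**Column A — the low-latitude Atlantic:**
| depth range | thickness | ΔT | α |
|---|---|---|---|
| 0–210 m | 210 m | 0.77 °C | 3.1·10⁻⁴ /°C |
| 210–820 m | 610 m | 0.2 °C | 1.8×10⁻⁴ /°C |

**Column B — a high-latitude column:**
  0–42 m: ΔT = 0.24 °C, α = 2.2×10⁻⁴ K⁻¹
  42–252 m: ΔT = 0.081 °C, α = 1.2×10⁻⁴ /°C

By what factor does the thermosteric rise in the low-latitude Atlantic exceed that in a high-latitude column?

a factor of 16.9

A 0–210 m: 3.1×10⁻⁴ × 210 × 0.77 = 0.050127 m
A 610 × 0.2 × 1.8×10⁻⁴ = 0.02196 m
A total: 0.072087 m
B 0–42 m: 2.2×10⁻⁴ × 42 × 0.24 = 0.0022176 m
B 42–252 m: 210 × 1.2×10⁻⁴ × 0.081 = 0.0020412 m
B total: 0.0042588 m
Ratio: 0.072087 / 0.0042588 ≈ 16.93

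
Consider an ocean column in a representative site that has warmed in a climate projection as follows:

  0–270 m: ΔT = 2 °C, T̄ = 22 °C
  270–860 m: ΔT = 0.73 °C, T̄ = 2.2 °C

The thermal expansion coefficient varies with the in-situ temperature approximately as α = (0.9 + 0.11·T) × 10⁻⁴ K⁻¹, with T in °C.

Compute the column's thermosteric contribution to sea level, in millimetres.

Layer 1: α = (0.9 + 0.11×22)×10⁻⁴ = 3.32×10⁻⁴ K⁻¹
Layer 2: α = (0.9 + 0.11×2.2)×10⁻⁴ = 1.142×10⁻⁴ K⁻¹
0–270 m: 3.32×10⁻⁴ × 270 × 2 = 0.17928 m
270–860 m: 590 × 1.142×10⁻⁴ × 0.73 = 0.04918594 m
Δh = 0.17928 + 0.04918594 = 0.22846594 m

230 mm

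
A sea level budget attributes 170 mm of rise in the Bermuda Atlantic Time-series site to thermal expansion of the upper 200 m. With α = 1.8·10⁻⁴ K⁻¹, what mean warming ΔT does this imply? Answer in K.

about 4.72 K

ΔT = Δh/(αH) = 0.17 / (1.8×10⁻⁴ × 200) ≈ 4.722 K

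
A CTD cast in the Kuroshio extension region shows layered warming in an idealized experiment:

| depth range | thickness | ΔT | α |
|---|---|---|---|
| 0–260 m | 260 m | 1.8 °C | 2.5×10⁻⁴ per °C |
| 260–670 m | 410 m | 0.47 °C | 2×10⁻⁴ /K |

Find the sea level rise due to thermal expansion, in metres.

1.8 × 2.5×10⁻⁴ × 260 = 0.11700 m
260–670 m: 2×10⁻⁴ × 410 × 0.47 = 0.03854 m
Δh = 0.11700 + 0.03854 = 0.15554 m ≈ 0.156 m

about 0.156 m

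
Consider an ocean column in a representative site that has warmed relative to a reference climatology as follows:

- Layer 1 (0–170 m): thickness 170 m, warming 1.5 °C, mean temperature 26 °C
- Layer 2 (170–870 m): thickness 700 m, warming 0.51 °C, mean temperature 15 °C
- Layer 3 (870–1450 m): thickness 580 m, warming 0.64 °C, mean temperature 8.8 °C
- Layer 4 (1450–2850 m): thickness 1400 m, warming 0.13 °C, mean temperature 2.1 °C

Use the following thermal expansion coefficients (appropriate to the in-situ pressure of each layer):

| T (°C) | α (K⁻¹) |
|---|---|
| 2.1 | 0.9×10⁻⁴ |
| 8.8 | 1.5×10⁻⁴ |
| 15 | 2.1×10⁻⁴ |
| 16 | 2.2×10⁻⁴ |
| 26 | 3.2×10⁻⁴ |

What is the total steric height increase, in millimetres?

Layer 1 at 26 °C → α = 3.2×10⁻⁴ K⁻¹
Layer 2 at 15 °C → α = 2.1×10⁻⁴ K⁻¹
Layer 3 at 8.8 °C → α = 1.5×10⁻⁴ K⁻¹
Layer 4 at 2.1 °C → α = 0.9×10⁻⁴ K⁻¹
Layer 1: 1.5 × 170 × 3.2×10⁻⁴ = 0.08160 m
170–870 m: 0.51 × 700 × 2.1×10⁻⁴ = 0.07497 m
870–1450 m: 580 × 1.5×10⁻⁴ × 0.64 = 0.05568 m
Layer 4: 0.9×10⁻⁴ × 0.13 × 1400 = 0.01638 m
Δh = 0.08160 + 0.07497 + 0.05568 + 0.01638 = 0.22863 m ≈ 230 mm

Δh = 230 mm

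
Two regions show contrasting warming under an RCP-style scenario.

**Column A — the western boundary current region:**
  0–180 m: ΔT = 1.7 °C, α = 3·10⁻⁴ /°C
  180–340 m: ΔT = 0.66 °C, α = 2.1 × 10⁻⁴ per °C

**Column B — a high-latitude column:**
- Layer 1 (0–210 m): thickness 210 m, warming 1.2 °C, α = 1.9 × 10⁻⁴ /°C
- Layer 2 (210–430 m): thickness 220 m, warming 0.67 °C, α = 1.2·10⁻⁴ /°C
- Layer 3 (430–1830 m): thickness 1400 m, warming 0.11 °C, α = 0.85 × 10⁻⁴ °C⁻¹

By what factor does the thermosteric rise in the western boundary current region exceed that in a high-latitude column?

≈ 1.45×

A 1.7 × 3×10⁻⁴ × 180 = 0.09180 m
A Layer 2: 2.1×10⁻⁴ × 160 × 0.66 = 0.022176 m
A total: 0.113976 m
B 0–210 m: 210 × 1.2 × 1.9×10⁻⁴ = 0.04788 m
B 1.2×10⁻⁴ × 0.67 × 220 = 0.017688 m
B Layer 3: 1400 × 0.85×10⁻⁴ × 0.11 = 0.01309 m
B total: 0.078658 m
Ratio: 0.113976 / 0.078658 ≈ 1.449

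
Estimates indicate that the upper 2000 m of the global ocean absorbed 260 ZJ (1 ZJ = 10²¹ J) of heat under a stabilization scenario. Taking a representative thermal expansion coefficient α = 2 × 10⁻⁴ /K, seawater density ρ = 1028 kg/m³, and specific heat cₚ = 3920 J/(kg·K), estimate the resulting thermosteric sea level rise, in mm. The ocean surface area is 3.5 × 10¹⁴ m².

Per unit area: Q = 260×10²¹ / (3.5×10¹⁴) ≈ 7.429×10⁸ J/m²
Δh = αQ/(ρcₚ) = 2×10⁻⁴ × 7.429×10⁸ / (1028 × 3920) ≈ 0.036871 m

about 37 mm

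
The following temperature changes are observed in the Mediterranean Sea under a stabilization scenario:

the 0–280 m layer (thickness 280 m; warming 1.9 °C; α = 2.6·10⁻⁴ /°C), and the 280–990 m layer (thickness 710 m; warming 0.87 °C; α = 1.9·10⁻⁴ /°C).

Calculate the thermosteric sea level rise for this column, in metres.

1.9 × 2.6×10⁻⁴ × 280 = 0.13832 m
0.87 × 710 × 1.9×10⁻⁴ = 0.117363 m
Δh = 0.13832 + 0.117363 = 0.255683 m

Δh ≈ 0.256 m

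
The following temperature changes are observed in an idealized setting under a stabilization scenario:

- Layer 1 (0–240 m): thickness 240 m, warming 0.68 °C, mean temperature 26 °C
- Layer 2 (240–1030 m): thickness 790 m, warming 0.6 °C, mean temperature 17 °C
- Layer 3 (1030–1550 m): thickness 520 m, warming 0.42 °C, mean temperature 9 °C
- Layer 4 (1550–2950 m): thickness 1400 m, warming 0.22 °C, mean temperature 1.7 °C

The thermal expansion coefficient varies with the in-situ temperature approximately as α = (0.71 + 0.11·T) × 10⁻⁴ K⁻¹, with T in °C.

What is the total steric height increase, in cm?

about 25 cm

Layer 1: α = (0.71 + 0.11×26)×10⁻⁴ = 3.57×10⁻⁴ K⁻¹
Layer 2: α = (0.71 + 0.11×17)×10⁻⁴ = 2.58×10⁻⁴ K⁻¹
Layer 3: α = (0.71 + 0.11×9)×10⁻⁴ = 1.7×10⁻⁴ K⁻¹
Layer 4: α = (0.71 + 0.11×1.7)×10⁻⁴ = 0.897×10⁻⁴ K⁻¹
0–240 m: 3.57×10⁻⁴ × 240 × 0.68 = 0.0582624 m
790 × 2.58×10⁻⁴ × 0.6 = 0.122292 m
1030–1550 m: 1.7×10⁻⁴ × 0.42 × 520 = 0.037128 m
1400 × 0.897×10⁻⁴ × 0.22 = 0.0276276 m
Δh = 0.0582624 + 0.122292 + 0.037128 + 0.0276276 = 0.24531 m ≈ 25 cm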